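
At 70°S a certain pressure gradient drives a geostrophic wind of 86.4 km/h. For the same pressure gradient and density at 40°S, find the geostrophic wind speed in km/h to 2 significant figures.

With the same pressure gradient and density, V_g ∝ 1/f ∝ 1/sin φ.
V₂ = V₁ · sin φ₁ / sin φ₂ = 86.4 × sin 70° / sin 40°
V₂ = 86.4 × 0.9397/0.6428 = 130 km/h

130 km/h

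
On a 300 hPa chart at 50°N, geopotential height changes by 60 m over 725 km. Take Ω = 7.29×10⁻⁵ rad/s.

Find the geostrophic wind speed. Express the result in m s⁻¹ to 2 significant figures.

Coriolis parameter at 50°N:
f = 2Ω sin φ = 2 × 7.29×10⁻⁵ × sin 50° = 1.12×10⁻⁴ s⁻¹
Height gradient: |∂Z/∂n| = 60 m / 725000 m = 8.28×10⁻⁵
On a pressure surface, geostrophic balance gives V_g = (g/f)|∂Z/∂n|:
V_g = 9.81 × 8.28×10⁻⁵ / 1.12×10⁻⁴ = 7.27 m/s

7.3 m s⁻¹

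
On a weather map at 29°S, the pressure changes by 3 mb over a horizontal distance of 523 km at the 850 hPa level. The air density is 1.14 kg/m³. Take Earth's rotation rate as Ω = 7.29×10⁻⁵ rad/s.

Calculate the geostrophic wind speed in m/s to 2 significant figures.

Coriolis parameter at 29°S:
f = 2Ω sin φ = 2 × 7.29×10⁻⁵ × sin 29° = 7.07×10⁻⁵ s⁻¹
Pressure gradient: |∂P/∂n| = 300 Pa / 523000 m = 5.74×10⁻⁴ Pa/m
Geostrophic balance (pressure-gradient force = Coriolis force):
V_g = (1/(fρ)) |∂P/∂n| = 5.74×10⁻⁴ / (7.07×10⁻⁵ × 1.14) = 7.12 m/s

7.1 m/s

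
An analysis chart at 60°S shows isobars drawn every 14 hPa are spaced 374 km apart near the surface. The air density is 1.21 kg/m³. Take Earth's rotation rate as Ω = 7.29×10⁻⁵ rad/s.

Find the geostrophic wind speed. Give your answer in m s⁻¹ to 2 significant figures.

25 m s⁻¹

Coriolis parameter at 60°S:
f = 2Ω sin φ = 2 × 7.29×10⁻⁵ × sin 60° = 1.26×10⁻⁴ s⁻¹
Pressure gradient: |∂P/∂n| = 1400 Pa / 374000 m = 3.74×10⁻³ Pa/m
Geostrophic balance (pressure-gradient force = Coriolis force):
V_g = (1/(fρ)) |∂P/∂n| = 3.74×10⁻³ / (1.26×10⁻⁴ × 1.21) = 24.5 m/s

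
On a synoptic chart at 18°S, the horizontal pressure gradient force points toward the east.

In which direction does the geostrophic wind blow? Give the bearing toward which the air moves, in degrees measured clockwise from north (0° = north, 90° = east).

000°

The pressure-gradient force points toward the east (bearing 090°).
Geostrophic balance: in the Southern Hemisphere the Coriolis force deflects motion to the left, so the geostrophic wind blows 90° to the left of the pressure-gradient force (low pressure on the right).
Rotating 090° by 90° counterclockwise gives 000° — the wind blows toward the north.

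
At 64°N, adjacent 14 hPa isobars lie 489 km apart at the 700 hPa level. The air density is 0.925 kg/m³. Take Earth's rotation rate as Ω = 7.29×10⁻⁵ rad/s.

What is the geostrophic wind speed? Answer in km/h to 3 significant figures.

85.0 km/h

Coriolis parameter at 64°N:
f = 2Ω sin φ = 2 × 7.29×10⁻⁵ × sin 64° = 1.31×10⁻⁴ s⁻¹
Pressure gradient: |∂P/∂n| = 1400 Pa / 489000 m = 2.86×10⁻³ Pa/m
Geostrophic balance (pressure-gradient force = Coriolis force):
V_g = (1/(fρ)) |∂P/∂n| = 2.86×10⁻³ / (1.31×10⁻⁴ × 0.925) = 23.6 m/s
Converting: 23.6 m/s × 3.6 = 85.0 km/h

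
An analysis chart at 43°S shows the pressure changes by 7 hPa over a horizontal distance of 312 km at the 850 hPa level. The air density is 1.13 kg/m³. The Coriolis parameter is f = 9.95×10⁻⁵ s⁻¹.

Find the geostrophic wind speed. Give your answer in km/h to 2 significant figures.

72 km/h

Pressure gradient: |∂P/∂n| = 700 Pa / 312000 m = 2.24×10⁻³ Pa/m
Geostrophic balance (pressure-gradient force = Coriolis force):
V_g = (1/(fρ)) |∂P/∂n| = 2.24×10⁻³ / (9.95×10⁻⁵ × 1.13) = 20.0 m/s
Converting: 20.0 m/s × 3.6 = 72 km/h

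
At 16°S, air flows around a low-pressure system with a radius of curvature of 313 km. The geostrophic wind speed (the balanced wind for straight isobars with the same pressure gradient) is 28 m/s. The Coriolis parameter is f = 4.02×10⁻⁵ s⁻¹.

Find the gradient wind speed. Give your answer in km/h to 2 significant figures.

49 km/h

Around a low, centrifugal force acts outward with Coriolis, so pressure-gradient force balances both:
(1/ρ)|∂P/∂n| = fV + V²/R  →  V² + fR·V − fR·V_g = 0
With fR = 4.02×10⁻⁵ × 313×10³ m = 12.6 m/s:
V = [−fR + √((fR)² + 4 fR V_g)]/2 = [−12.6 + √(12.6² + 4×12.6×28)]/2 = 13.5 m/s
Subgeostrophic (V < V_g = 28 m/s), as expected around a low.
Converting: 13.5 m/s × 3.6 = 49 km/h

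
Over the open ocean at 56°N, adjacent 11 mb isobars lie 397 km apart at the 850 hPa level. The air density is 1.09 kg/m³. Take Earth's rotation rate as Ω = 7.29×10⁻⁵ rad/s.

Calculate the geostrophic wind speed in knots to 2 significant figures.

Coriolis parameter at 56°N:
f = 2Ω sin φ = 2 × 7.29×10⁻⁵ × sin 56° = 1.21×10⁻⁴ s⁻¹
Pressure gradient: |∂P/∂n| = 1100 Pa / 397000 m = 2.77×10⁻³ Pa/m
Geostrophic balance (pressure-gradient force = Coriolis force):
V_g = (1/(fρ)) |∂P/∂n| = 2.77×10⁻³ / (1.21×10⁻⁴ × 1.09) = 21.0 m/s
Converting: 21.0 m/s × 1.944 = 41 knots

41 knots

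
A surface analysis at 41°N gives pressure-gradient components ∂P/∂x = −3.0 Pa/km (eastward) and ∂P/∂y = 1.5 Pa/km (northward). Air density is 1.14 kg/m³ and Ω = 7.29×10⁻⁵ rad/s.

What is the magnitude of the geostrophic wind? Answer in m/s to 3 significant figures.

30.8 m/s

Coriolis parameter at 41°N:
f = 2Ω sin φ = 2 × 7.29×10⁻⁵ × sin 41° = 9.57×10⁻⁵ s⁻¹
Component geostrophic relations (x east, y north):
u_g = −(1/(fρ)) ∂P/∂y,  v_g = (1/(fρ)) ∂P/∂x
u_g = −(1.5×10⁻³)/(9.57×10⁻⁵ × 1.14) = −13.8 m/s;  v_g = (−3.0×10⁻³)/(9.57×10⁻⁵ × 1.14) = −27.5 m/s
|V_g| = √(u_g² + v_g²) = 30.8 m/s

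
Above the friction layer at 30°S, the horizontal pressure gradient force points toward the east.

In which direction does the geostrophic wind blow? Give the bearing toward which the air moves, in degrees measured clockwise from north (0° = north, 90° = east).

The pressure-gradient force points toward the east (bearing 090°).
Geostrophic balance: in the Southern Hemisphere the Coriolis force deflects motion to the left, so the geostrophic wind blows 90° to the left of the pressure-gradient force (low pressure on the right).
Rotating 090° by 90° counterclockwise gives 000° — the wind blows toward the north.

000°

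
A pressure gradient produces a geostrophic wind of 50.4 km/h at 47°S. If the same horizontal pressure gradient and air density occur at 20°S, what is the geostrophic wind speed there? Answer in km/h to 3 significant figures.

With the same pressure gradient and density, V_g ∝ 1/f ∝ 1/sin φ.
V₂ = V₁ · sin φ₁ / sin φ₂ = 50.4 × sin 47° / sin 20°
V₂ = 50.4 × 0.7314/0.3420 = 108 km/h

108 km/h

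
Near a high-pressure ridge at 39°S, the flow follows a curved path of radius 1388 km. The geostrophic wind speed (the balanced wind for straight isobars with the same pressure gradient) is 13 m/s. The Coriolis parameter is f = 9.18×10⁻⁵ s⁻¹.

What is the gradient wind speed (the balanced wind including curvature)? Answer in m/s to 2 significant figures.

15 m/s

Around a high, pressure-gradient force acts outward with centrifugal, so Coriolis balances both:
fV = (1/ρ)|∂P/∂n| + V²/R  →  V² − fR·V + fR·V_g = 0
With fR = 9.18×10⁻⁵ × 1388×10³ m = 127 m/s:
V = [fR − √((fR)² − 4 fR V_g)]/2 = [127 − √(127² − 4×127×13)]/2 = 14.7 m/s
Supergeostrophic (V > V_g = 13 m/s), as expected around a high.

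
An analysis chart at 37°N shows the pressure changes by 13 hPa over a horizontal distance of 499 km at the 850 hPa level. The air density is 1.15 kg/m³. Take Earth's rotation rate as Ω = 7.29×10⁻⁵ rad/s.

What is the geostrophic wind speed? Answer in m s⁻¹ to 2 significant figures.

Coriolis parameter at 37°N:
f = 2Ω sin φ = 2 × 7.29×10⁻⁵ × sin 37° = 8.77×10⁻⁵ s⁻¹
Pressure gradient: |∂P/∂n| = 1300 Pa / 499000 m = 2.61×10⁻³ Pa/m
Geostrophic balance (pressure-gradient force = Coriolis force):
V_g = (1/(fρ)) |∂P/∂n| = 2.61×10⁻³ / (8.77×10⁻⁵ × 1.15) = 25.8 m/s

26 m s⁻¹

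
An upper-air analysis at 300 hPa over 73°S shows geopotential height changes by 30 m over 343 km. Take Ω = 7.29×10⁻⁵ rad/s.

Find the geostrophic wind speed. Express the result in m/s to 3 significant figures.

6.15 m/s

Coriolis parameter at 73°S:
f = 2Ω sin φ = 2 × 7.29×10⁻⁵ × sin 73° = 1.39×10⁻⁴ s⁻¹
Height gradient: |∂Z/∂n| = 30 m / 343000 m = 8.75×10⁻⁵
On a pressure surface, geostrophic balance gives V_g = (g/f)|∂Z/∂n|:
V_g = 9.81 × 8.75×10⁻⁵ / 1.39×10⁻⁴ = 6.15 m/s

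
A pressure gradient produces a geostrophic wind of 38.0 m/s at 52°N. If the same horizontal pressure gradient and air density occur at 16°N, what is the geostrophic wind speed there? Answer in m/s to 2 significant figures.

With the same pressure gradient and density, V_g ∝ 1/f ∝ 1/sin φ.
V₂ = V₁ · sin φ₁ / sin φ₂ = 38.0 × sin 52° / sin 16°
V₂ = 38.0 × 0.7880/0.2756 = 110 m/s

110 m/s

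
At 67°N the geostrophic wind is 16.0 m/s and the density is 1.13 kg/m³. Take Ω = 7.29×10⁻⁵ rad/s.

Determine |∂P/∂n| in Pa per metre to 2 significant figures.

Coriolis parameter at 67°N:
f = 2Ω sin φ = 2 × 7.29×10⁻⁵ × sin 67° = 1.34×10⁻⁴ s⁻¹
Geostrophic balance rearranged: |∂P/∂n| = f ρ V_g
|∂P/∂n| = 1.34×10⁻⁴ × 1.13 × 16.0 = 2.43×10⁻³ Pa/m

2.4×10⁻³ Pa/m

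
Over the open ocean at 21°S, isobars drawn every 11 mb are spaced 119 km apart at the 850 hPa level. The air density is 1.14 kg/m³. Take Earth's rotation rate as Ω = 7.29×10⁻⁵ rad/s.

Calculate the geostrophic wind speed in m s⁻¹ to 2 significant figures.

Coriolis parameter at 21°S:
f = 2Ω sin φ = 2 × 7.29×10⁻⁵ × sin 21° = 5.23×10⁻⁵ s⁻¹
Pressure gradient: |∂P/∂n| = 1100 Pa / 119000 m = 9.24×10⁻³ Pa/m
Geostrophic balance (pressure-gradient force = Coriolis force):
V_g = (1/(fρ)) |∂P/∂n| = 9.24×10⁻³ / (5.23×10⁻⁵ × 1.14) = 155 m/s

160 m s⁻¹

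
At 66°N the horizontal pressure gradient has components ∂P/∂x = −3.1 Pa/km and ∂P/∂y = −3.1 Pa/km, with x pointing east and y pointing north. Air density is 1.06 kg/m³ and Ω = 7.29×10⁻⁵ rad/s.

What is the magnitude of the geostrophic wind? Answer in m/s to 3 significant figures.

31.1 m/s

Coriolis parameter at 66°N:
f = 2Ω sin φ = 2 × 7.29×10⁻⁵ × sin 66° = 1.33×10⁻⁴ s⁻¹
Component geostrophic relations (x east, y north):
u_g = −(1/(fρ)) ∂P/∂y,  v_g = (1/(fρ)) ∂P/∂x
u_g = −(−3.1×10⁻³)/(1.33×10⁻⁴ × 1.06) = 22.0 m/s;  v_g = (−3.1×10⁻³)/(1.33×10⁻⁴ × 1.06) = −22.0 m/s
|V_g| = √(u_g² + v_g²) = 31.1 m/s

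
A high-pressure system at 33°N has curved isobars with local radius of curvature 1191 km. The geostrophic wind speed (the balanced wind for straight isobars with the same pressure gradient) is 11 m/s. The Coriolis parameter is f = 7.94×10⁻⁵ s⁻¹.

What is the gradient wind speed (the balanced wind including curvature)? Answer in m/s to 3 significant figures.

Around a high, pressure-gradient force acts outward with centrifugal, so Coriolis balances both:
fV = (1/ρ)|∂P/∂n| + V²/R  →  V² − fR·V + fR·V_g = 0
With fR = 7.94×10⁻⁵ × 1191×10³ m = 94.6 m/s:
V = [fR − √((fR)² − 4 fR V_g)]/2 = [94.6 − √(94.6² − 4×94.6×11)]/2 = 12.7 m/s
Supergeostrophic (V > V_g = 11 m/s), as expected around a high.

12.7 m/s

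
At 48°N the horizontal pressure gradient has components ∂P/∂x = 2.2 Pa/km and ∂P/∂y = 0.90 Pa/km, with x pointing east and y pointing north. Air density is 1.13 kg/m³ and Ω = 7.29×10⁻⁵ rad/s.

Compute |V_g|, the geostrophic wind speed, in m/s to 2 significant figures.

19 m/s

Coriolis parameter at 48°N:
f = 2Ω sin φ = 2 × 7.29×10⁻⁵ × sin 48° = 1.08×10⁻⁴ s⁻¹
Component geostrophic relations (x east, y north):
u_g = −(1/(fρ)) ∂P/∂y,  v_g = (1/(fρ)) ∂P/∂x
u_g = −(0.90×10⁻³)/(1.08×10⁻⁴ × 1.13) = −7.35 m/s;  v_g = (2.2×10⁻³)/(1.08×10⁻⁴ × 1.13) = 18.0 m/s
|V_g| = √(u_g² + v_g²) = 19.4 m/s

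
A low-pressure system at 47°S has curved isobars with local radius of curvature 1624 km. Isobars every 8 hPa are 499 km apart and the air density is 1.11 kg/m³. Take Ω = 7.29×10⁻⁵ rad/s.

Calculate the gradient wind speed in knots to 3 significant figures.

24.5 knots

Coriolis parameter at 47°S:
f = 2Ω sin φ = 2 × 7.29×10⁻⁵ × sin 47° = 1.07×10⁻⁴ s⁻¹
Pressure gradient: |∂P/∂n| = 800 Pa / 499000 m = 1.60×10⁻³ Pa/m
Geostrophic speed: V_g = |∂P/∂n|/(fρ) = 1.60×10⁻³/(1.07×10⁻⁴ × 1.11) = 13.5 m/s
Around a low, centrifugal force acts outward with Coriolis, so pressure-gradient force balances both:
(1/ρ)|∂P/∂n| = fV + V²/R  →  V² + fR·V − fR·V_g = 0
With fR = 1.07×10⁻⁴ × 1624×10³ m = 173 m/s:
V = [−fR + √((fR)² + 4 fR V_g)]/2 = [−173 + √(173² + 4×173×13.5)]/2 = 12.6 m/s
Subgeostrophic (V < V_g = 13.5 m/s), as expected around a low.
Converting: 12.6 m/s × 1.944 = 24.5 knots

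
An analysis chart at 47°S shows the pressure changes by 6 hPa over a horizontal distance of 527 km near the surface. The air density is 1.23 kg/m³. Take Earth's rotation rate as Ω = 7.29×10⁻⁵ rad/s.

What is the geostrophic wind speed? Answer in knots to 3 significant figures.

Coriolis parameter at 47°S:
f = 2Ω sin φ = 2 × 7.29×10⁻⁵ × sin 47° = 1.07×10⁻⁴ s⁻¹
Pressure gradient: |∂P/∂n| = 600 Pa / 527000 m = 1.14×10⁻³ Pa/m
Geostrophic balance (pressure-gradient force = Coriolis force):
V_g = (1/(fρ)) |∂P/∂n| = 1.14×10⁻³ / (1.07×10⁻⁴ × 1.23) = 8.68 m/s
Converting: 8.68 m/s × 1.944 = 16.9 knots

16.9 knots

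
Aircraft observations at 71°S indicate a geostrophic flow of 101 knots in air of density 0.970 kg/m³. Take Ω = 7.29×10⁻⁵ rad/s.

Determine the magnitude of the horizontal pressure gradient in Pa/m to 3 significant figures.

Coriolis parameter at 71°S:
f = 2Ω sin φ = 2 × 7.29×10⁻⁵ × sin 71° = 1.38×10⁻⁴ s⁻¹
Wind speed in SI: 101 knots = 52.0 m/s
Geostrophic balance rearranged: |∂P/∂n| = f ρ V_g
|∂P/∂n| = 1.38×10⁻⁴ × 0.970 × 52.0 = 6.95×10⁻³ Pa/m

6.95×10⁻³ Pa/m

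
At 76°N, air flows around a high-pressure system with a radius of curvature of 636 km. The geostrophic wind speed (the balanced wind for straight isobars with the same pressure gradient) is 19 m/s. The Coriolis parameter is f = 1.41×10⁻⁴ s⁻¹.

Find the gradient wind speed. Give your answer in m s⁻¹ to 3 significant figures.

27.3 m s⁻¹

Around a high, pressure-gradient force acts outward with centrifugal, so Coriolis balances both:
fV = (1/ρ)|∂P/∂n| + V²/R  →  V² − fR·V + fR·V_g = 0
With fR = 1.41×10⁻⁴ × 636×10³ m = 89.7 m/s:
V = [fR − √((fR)² − 4 fR V_g)]/2 = [89.7 − √(89.7² − 4×89.7×19)]/2 = 27.3 m/s
Supergeostrophic (V > V_g = 19 m/s), as expected around a high.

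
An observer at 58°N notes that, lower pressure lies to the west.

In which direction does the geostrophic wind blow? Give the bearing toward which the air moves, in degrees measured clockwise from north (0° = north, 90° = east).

The pressure-gradient force points toward the west (bearing 270°).
Geostrophic balance: in the Northern Hemisphere the Coriolis force deflects motion to the right, so the geostrophic wind blows 90° to the right of the pressure-gradient force (low pressure on the left).
Rotating 270° by 90° clockwise gives 000° — the wind blows toward the north.

000°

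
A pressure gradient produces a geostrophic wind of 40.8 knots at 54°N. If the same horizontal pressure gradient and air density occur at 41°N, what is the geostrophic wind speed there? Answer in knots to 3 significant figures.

50.3 knots

With the same pressure gradient and density, V_g ∝ 1/f ∝ 1/sin φ.
V₂ = V₁ · sin φ₁ / sin φ₂ = 40.8 × sin 54° / sin 41°
V₂ = 40.8 × 0.8090/0.6561 = 50.3 knots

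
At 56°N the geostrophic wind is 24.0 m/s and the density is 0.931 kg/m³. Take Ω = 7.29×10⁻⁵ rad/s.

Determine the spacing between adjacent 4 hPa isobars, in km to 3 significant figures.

148 km

Coriolis parameter at 56°N:
f = 2Ω sin φ = 2 × 7.29×10⁻⁵ × sin 56° = 1.21×10⁻⁴ s⁻¹
Geostrophic balance rearranged: |∂P/∂n| = f ρ V_g
|∂P/∂n| = 1.21×10⁻⁴ × 0.931 × 24.0 = 2.70×10⁻³ Pa/m
Isobar spacing: Δn = ΔP/|∂P/∂n| = 400 Pa / 2.70×10⁻³ Pa/m = 148104 m ≈ 148 km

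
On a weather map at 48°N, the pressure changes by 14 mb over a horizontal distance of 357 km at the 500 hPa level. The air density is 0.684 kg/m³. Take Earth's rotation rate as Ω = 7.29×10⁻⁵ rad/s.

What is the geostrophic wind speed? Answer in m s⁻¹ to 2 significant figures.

53 m s⁻¹

Coriolis parameter at 48°N:
f = 2Ω sin φ = 2 × 7.29×10⁻⁵ × sin 48° = 1.08×10⁻⁴ s⁻¹
Pressure gradient: |∂P/∂n| = 1400 Pa / 357000 m = 3.92×10⁻³ Pa/m
Geostrophic balance (pressure-gradient force = Coriolis force):
V_g = (1/(fρ)) |∂P/∂n| = 3.92×10⁻³ / (1.08×10⁻⁴ × 0.684) = 52.9 m/s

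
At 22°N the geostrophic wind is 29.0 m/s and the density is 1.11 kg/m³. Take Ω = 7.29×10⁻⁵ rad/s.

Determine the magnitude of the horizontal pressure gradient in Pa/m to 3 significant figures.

1.76×10⁻³ Pa/m

Coriolis parameter at 22°N:
f = 2Ω sin φ = 2 × 7.29×10⁻⁵ × sin 22° = 5.46×10⁻⁵ s⁻¹
Geostrophic balance rearranged: |∂P/∂n| = f ρ V_g
|∂P/∂n| = 5.46×10⁻⁵ × 1.11 × 29.0 = 1.76×10⁻³ Pa/m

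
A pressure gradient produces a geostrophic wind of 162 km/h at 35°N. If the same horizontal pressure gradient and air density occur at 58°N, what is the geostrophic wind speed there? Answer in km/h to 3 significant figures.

With the same pressure gradient and density, V_g ∝ 1/f ∝ 1/sin φ.
V₂ = V₁ · sin φ₁ / sin φ₂ = 162 × sin 35° / sin 58°
V₂ = 162 × 0.5736/0.8480 = 110 km/h

110 km/h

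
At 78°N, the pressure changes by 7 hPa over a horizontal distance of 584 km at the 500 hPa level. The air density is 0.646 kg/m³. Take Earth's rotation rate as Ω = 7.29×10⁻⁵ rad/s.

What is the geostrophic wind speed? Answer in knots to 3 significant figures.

25.3 knots

Coriolis parameter at 78°N:
f = 2Ω sin φ = 2 × 7.29×10⁻⁵ × sin 78° = 1.43×10⁻⁴ s⁻¹
Pressure gradient: |∂P/∂n| = 700 Pa / 584000 m = 1.20×10⁻³ Pa/m
Geostrophic balance (pressure-gradient force = Coriolis force):
V_g = (1/(fρ)) |∂P/∂n| = 1.20×10⁻³ / (1.43×10⁻⁴ × 0.646) = 13.0 m/s
Converting: 13.0 m/s × 1.944 = 25.3 knots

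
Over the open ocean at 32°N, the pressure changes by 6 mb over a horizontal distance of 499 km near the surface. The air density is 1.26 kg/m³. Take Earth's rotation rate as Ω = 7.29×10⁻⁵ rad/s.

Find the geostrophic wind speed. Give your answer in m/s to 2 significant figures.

Coriolis parameter at 32°N:
f = 2Ω sin φ = 2 × 7.29×10⁻⁵ × sin 32° = 7.73×10⁻⁵ s⁻¹
Pressure gradient: |∂P/∂n| = 600 Pa / 499000 m = 1.20×10⁻³ Pa/m
Geostrophic balance (pressure-gradient force = Coriolis force):
V_g = (1/(fρ)) |∂P/∂n| = 1.20×10⁻³ / (7.73×10⁻⁵ × 1.26) = 12.4 m/s

12 m/s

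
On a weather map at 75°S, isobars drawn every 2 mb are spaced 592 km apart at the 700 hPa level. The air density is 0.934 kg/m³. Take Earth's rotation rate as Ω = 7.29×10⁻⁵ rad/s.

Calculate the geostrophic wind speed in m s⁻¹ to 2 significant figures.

Coriolis parameter at 75°S:
f = 2Ω sin φ = 2 × 7.29×10⁻⁵ × sin 75° = 1.41×10⁻⁴ s⁻¹
Pressure gradient: |∂P/∂n| = 200 Pa / 592000 m = 3.38×10⁻⁴ Pa/m
Geostrophic balance (pressure-gradient force = Coriolis force):
V_g = (1/(fρ)) |∂P/∂n| = 3.38×10⁻⁴ / (1.41×10⁻⁴ × 0.934) = 2.57 m/s

2.6 m s⁻¹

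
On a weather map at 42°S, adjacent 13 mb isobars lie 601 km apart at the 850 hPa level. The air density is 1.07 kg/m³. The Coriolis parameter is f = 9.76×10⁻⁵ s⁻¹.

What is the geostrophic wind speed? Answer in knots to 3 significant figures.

Pressure gradient: |∂P/∂n| = 1300 Pa / 601000 m = 2.16×10⁻³ Pa/m
Geostrophic balance (pressure-gradient force = Coriolis force):
V_g = (1/(fρ)) |∂P/∂n| = 2.16×10⁻³ / (9.76×10⁻⁵ × 1.07) = 20.7 m/s
Converting: 20.7 m/s × 1.944 = 40.3 knots

40.3 knots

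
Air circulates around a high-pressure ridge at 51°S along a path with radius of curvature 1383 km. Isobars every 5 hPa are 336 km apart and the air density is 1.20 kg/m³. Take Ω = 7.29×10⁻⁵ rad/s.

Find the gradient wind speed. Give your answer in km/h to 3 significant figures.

42.6 km/h

Coriolis parameter at 51°S:
f = 2Ω sin φ = 2 × 7.29×10⁻⁵ × sin 51° = 1.13×10⁻⁴ s⁻¹
Pressure gradient: |∂P/∂n| = 500 Pa / 336000 m = 1.49×10⁻³ Pa/m
Geostrophic speed: V_g = |∂P/∂n|/(fρ) = 1.49×10⁻³/(1.13×10⁻⁴ × 1.20) = 10.9 m/s
Around a high, pressure-gradient force acts outward with centrifugal, so Coriolis balances both:
fV = (1/ρ)|∂P/∂n| + V²/R  →  V² − fR·V + fR·V_g = 0
With fR = 1.13×10⁻⁴ × 1383×10³ m = 157 m/s:
V = [fR − √((fR)² − 4 fR V_g)]/2 = [157 − √(157² − 4×157×10.9)]/2 = 11.8 m/s
Supergeostrophic (V > V_g = 10.9 m/s), as expected around a high.
Converting: 11.8 m/s × 3.6 = 42.6 km/h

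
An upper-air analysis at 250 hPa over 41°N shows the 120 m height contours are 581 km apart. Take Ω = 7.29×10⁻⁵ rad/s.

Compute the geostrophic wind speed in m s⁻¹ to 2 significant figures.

21 m s⁻¹

Coriolis parameter at 41°N:
f = 2Ω sin φ = 2 × 7.29×10⁻⁵ × sin 41° = 9.57×10⁻⁵ s⁻¹
Height gradient: |∂Z/∂n| = 120 m / 581000 m = 2.07×10⁻⁴
On a pressure surface, geostrophic balance gives V_g = (g/f)|∂Z/∂n|:
V_g = 9.81 × 2.07×10⁻⁴ / 9.57×10⁻⁵ = 21.2 m/s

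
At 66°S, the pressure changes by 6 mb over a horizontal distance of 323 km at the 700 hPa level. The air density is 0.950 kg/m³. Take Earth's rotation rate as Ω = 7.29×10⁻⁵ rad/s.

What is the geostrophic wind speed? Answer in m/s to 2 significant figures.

15 m/s

Coriolis parameter at 66°S:
f = 2Ω sin φ = 2 × 7.29×10⁻⁵ × sin 66° = 1.33×10⁻⁴ s⁻¹
Pressure gradient: |∂P/∂n| = 600 Pa / 323000 m = 1.86×10⁻³ Pa/m
Geostrophic balance (pressure-gradient force = Coriolis force):
V_g = (1/(fρ)) |∂P/∂n| = 1.86×10⁻³ / (1.33×10⁻⁴ × 0.950) = 14.7 m/s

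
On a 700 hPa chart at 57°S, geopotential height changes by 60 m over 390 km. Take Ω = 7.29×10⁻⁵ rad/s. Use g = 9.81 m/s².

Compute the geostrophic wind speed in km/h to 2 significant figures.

Coriolis parameter at 57°S:
f = 2Ω sin φ = 2 × 7.29×10⁻⁵ × sin 57° = 1.22×10⁻⁴ s⁻¹
Height gradient: |∂Z/∂n| = 60 m / 390000 m = 1.54×10⁻⁴
On a pressure surface, geostrophic balance gives V_g = (g/f)|∂Z/∂n|:
V_g = 9.81 × 1.54×10⁻⁴ / 1.22×10⁻⁴ = 12.3 m/s
Converting: 12.3 m/s × 3.6 = 44 km/h

44 km/h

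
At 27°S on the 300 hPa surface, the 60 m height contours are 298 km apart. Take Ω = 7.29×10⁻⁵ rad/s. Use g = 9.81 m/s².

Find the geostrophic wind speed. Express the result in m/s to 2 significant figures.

30 m/s

Coriolis parameter at 27°S:
f = 2Ω sin φ = 2 × 7.29×10⁻⁵ × sin 27° = 6.62×10⁻⁵ s⁻¹
Height gradient: |∂Z/∂n| = 60 m / 298000 m = 2.01×10⁻⁴
On a pressure surface, geostrophic balance gives V_g = (g/f)|∂Z/∂n|:
V_g = 9.81 × 2.01×10⁻⁴ / 6.62×10⁻⁵ = 29.8 m/s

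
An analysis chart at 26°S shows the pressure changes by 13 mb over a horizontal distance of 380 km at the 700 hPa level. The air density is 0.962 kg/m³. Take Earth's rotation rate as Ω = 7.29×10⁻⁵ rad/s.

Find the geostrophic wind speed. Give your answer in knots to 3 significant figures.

Coriolis parameter at 26°S:
f = 2Ω sin φ = 2 × 7.29×10⁻⁵ × sin 26° = 6.39×10⁻⁵ s⁻¹
Pressure gradient: |∂P/∂n| = 1300 Pa / 380000 m = 3.42×10⁻³ Pa/m
Geostrophic balance (pressure-gradient force = Coriolis force):
V_g = (1/(fρ)) |∂P/∂n| = 3.42×10⁻³ / (6.39×10⁻⁵ × 0.962) = 55.6 m/s
Converting: 55.6 m/s × 1.944 = 108 knots

108 knots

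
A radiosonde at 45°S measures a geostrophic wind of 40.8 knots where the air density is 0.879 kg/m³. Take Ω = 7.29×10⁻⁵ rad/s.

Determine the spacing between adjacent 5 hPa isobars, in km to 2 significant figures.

260 km

Coriolis parameter at 45°S:
f = 2Ω sin φ = 2 × 7.29×10⁻⁵ × sin 45° = 1.03×10⁻⁴ s⁻¹
Wind speed in SI: 40.8 knots = 21.0 m/s
Geostrophic balance rearranged: |∂P/∂n| = f ρ V_g
|∂P/∂n| = 1.03×10⁻⁴ × 0.879 × 21.0 = 1.90×10⁻³ Pa/m
Isobar spacing: Δn = ΔP/|∂P/∂n| = 500 Pa / 1.90×10⁻³ Pa/m = 262870 m ≈ 260 km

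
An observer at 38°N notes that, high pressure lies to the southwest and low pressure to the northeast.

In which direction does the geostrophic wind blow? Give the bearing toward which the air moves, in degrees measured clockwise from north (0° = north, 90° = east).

The pressure-gradient force points toward the northeast (bearing 045°).
Geostrophic balance: in the Northern Hemisphere the Coriolis force deflects motion to the right, so the geostrophic wind blows 90° to the right of the pressure-gradient force (low pressure on the left).
Rotating 045° by 90° clockwise gives 135° — the wind blows toward the southeast.

135°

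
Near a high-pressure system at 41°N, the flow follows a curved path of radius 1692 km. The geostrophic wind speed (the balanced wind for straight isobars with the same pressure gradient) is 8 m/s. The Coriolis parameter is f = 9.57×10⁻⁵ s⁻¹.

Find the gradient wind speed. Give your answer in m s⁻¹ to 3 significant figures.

8.44 m s⁻¹

Around a high, pressure-gradient force acts outward with centrifugal, so Coriolis balances both:
fV = (1/ρ)|∂P/∂n| + V²/R  →  V² − fR·V + fR·V_g = 0
With fR = 9.57×10⁻⁵ × 1692×10³ m = 162 m/s:
V = [fR − √((fR)² − 4 fR V_g)]/2 = [162 − √(162² − 4×162×8)]/2 = 8.44 m/s
Supergeostrophic (V > V_g = 8 m/s), as expected around a high.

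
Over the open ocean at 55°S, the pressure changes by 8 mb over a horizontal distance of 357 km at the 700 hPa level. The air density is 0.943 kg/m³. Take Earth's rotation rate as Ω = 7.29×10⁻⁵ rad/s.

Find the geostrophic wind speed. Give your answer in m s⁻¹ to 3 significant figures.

Coriolis parameter at 55°S:
f = 2Ω sin φ = 2 × 7.29×10⁻⁵ × sin 55° = 1.19×10⁻⁴ s⁻¹
Pressure gradient: |∂P/∂n| = 800 Pa / 357000 m = 2.24×10⁻³ Pa/m
Geostrophic balance (pressure-gradient force = Coriolis force):
V_g = (1/(fρ)) |∂P/∂n| = 2.24×10⁻³ / (1.19×10⁻⁴ × 0.943) = 19.9 m/s

19.9 m s⁻¹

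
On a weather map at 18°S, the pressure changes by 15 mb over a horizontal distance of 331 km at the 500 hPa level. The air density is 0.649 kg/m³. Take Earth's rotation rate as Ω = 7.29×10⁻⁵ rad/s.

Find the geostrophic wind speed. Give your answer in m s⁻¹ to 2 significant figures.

Coriolis parameter at 18°S:
f = 2Ω sin φ = 2 × 7.29×10⁻⁵ × sin 18° = 4.51×10⁻⁵ s⁻¹
Pressure gradient: |∂P/∂n| = 1500 Pa / 331000 m = 4.53×10⁻³ Pa/m
Geostrophic balance (pressure-gradient force = Coriolis force):
V_g = (1/(fρ)) |∂P/∂n| = 4.53×10⁻³ / (4.51×10⁻⁵ × 0.649) = 155 m/s

150 m s⁻¹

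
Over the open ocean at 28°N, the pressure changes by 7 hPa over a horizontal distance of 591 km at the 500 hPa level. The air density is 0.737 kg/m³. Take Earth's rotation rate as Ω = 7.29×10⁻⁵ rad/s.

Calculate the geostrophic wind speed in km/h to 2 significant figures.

85 km/h

Coriolis parameter at 28°N:
f = 2Ω sin φ = 2 × 7.29×10⁻⁵ × sin 28° = 6.84×10⁻⁵ s⁻¹
Pressure gradient: |∂P/∂n| = 700 Pa / 591000 m = 1.18×10⁻³ Pa/m
Geostrophic balance (pressure-gradient force = Coriolis force):
V_g = (1/(fρ)) |∂P/∂n| = 1.18×10⁻³ / (6.84×10⁻⁵ × 0.737) = 23.5 m/s
Converting: 23.5 m/s × 3.6 = 85 km/h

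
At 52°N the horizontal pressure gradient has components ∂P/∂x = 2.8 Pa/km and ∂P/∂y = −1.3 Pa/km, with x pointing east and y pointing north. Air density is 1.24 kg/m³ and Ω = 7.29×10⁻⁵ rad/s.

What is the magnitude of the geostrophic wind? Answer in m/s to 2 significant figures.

Coriolis parameter at 52°N:
f = 2Ω sin φ = 2 × 7.29×10⁻⁵ × sin 52° = 1.15×10⁻⁴ s⁻¹
Component geostrophic relations (x east, y north):
u_g = −(1/(fρ)) ∂P/∂y,  v_g = (1/(fρ)) ∂P/∂x
u_g = −(−1.3×10⁻³)/(1.15×10⁻⁴ × 1.24) = 9.12 m/s;  v_g = (2.8×10⁻³)/(1.15×10⁻⁴ × 1.24) = 19.7 m/s
|V_g| = √(u_g² + v_g²) = 21.7 m/s

22 m/s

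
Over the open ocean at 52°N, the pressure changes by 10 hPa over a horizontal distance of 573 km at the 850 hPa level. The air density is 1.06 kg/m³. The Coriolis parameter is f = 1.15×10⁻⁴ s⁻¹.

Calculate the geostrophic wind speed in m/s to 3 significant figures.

Pressure gradient: |∂P/∂n| = 1000 Pa / 573000 m = 1.75×10⁻³ Pa/m
Geostrophic balance (pressure-gradient force = Coriolis force):
V_g = (1/(fρ)) |∂P/∂n| = 1.75×10⁻³ / (1.15×10⁻⁴ × 1.06) = 14.3 m/s

14.3 m/s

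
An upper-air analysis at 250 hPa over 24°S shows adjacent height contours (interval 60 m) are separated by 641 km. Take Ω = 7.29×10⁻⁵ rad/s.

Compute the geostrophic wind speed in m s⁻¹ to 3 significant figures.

15.5 m s⁻¹

Coriolis parameter at 24°S:
f = 2Ω sin φ = 2 × 7.29×10⁻⁵ × sin 24° = 5.93×10⁻⁵ s⁻¹
Height gradient: |∂Z/∂n| = 60 m / 641000 m = 9.36×10⁻⁵
On a pressure surface, geostrophic balance gives V_g = (g/f)|∂Z/∂n|:
V_g = 9.81 × 9.36×10⁻⁵ / 5.93×10⁻⁵ = 15.5 m/s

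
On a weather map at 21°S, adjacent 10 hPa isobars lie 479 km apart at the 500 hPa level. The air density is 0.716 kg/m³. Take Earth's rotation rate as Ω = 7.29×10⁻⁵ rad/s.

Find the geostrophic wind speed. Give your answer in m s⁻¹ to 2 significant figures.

Coriolis parameter at 21°S:
f = 2Ω sin φ = 2 × 7.29×10⁻⁵ × sin 21° = 5.23×10⁻⁵ s⁻¹
Pressure gradient: |∂P/∂n| = 1000 Pa / 479000 m = 2.09×10⁻³ Pa/m
Geostrophic balance (pressure-gradient force = Coriolis force):
V_g = (1/(fρ)) |∂P/∂n| = 2.09×10⁻³ / (5.23×10⁻⁵ × 0.716) = 55.8 m/s

56 m s⁻¹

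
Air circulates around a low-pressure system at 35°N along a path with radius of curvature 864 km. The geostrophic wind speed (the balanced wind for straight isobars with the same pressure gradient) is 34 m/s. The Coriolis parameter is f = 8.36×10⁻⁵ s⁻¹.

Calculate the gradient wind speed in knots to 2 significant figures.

49 knots

Around a low, centrifugal force acts outward with Coriolis, so pressure-gradient force balances both:
(1/ρ)|∂P/∂n| = fV + V²/R  →  V² + fR·V − fR·V_g = 0
With fR = 8.36×10⁻⁵ × 864×10³ m = 72.2 m/s:
V = [−fR + √((fR)² + 4 fR V_g)]/2 = [−72.2 + √(72.2² + 4×72.2×34)]/2 = 25.2 m/s
Subgeostrophic (V < V_g = 34 m/s), as expected around a low.
Converting: 25.2 m/s × 1.944 = 49 knots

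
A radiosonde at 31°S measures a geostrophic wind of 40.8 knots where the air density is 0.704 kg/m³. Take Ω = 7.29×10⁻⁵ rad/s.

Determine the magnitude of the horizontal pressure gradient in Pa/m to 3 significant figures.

1.11×10⁻³ Pa/m

Coriolis parameter at 31°S:
f = 2Ω sin φ = 2 × 7.29×10⁻⁵ × sin 31° = 7.51×10⁻⁵ s⁻¹
Wind speed in SI: 40.8 knots = 21.0 m/s
Geostrophic balance rearranged: |∂P/∂n| = f ρ V_g
|∂P/∂n| = 7.51×10⁻⁵ × 0.704 × 21.0 = 1.11×10⁻³ Pa/m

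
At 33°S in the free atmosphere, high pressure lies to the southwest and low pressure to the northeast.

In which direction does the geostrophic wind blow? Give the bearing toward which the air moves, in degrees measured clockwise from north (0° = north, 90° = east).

315°

The pressure-gradient force points toward the northeast (bearing 045°).
Geostrophic balance: in the Southern Hemisphere the Coriolis force deflects motion to the left, so the geostrophic wind blows 90° to the left of the pressure-gradient force (low pressure on the right).
Rotating 045° by 90° counterclockwise gives 315° — the wind blows toward the northwest.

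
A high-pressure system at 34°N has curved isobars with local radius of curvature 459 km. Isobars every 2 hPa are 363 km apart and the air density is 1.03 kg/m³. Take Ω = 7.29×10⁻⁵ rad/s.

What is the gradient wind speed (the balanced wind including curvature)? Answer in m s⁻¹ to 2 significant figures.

8.5 m s⁻¹

Coriolis parameter at 34°N:
f = 2Ω sin φ = 2 × 7.29×10⁻⁵ × sin 34° = 8.15×10⁻⁵ s⁻¹
Pressure gradient: |∂P/∂n| = 200 Pa / 363000 m = 5.51×10⁻⁴ Pa/m
Geostrophic speed: V_g = |∂P/∂n|/(fρ) = 5.51×10⁻⁴/(8.15×10⁻⁵ × 1.03) = 6.56 m/s
Around a high, pressure-gradient force acts outward with centrifugal, so Coriolis balances both:
fV = (1/ρ)|∂P/∂n| + V²/R  →  V² − fR·V + fR·V_g = 0
With fR = 8.15×10⁻⁵ × 459×10³ m = 37.4 m/s:
V = [fR − √((fR)² − 4 fR V_g)]/2 = [37.4 − √(37.4² − 4×37.4×6.56)]/2 = 8.48 m/s
Supergeostrophic (V > V_g = 6.56 m/s), as expected around a high.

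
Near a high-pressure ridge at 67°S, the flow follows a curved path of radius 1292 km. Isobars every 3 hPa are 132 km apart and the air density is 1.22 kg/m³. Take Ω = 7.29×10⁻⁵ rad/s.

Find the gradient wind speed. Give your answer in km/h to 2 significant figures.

55 km/h

Coriolis parameter at 67°S:
f = 2Ω sin φ = 2 × 7.29×10⁻⁵ × sin 67° = 1.34×10⁻⁴ s⁻¹
Pressure gradient: |∂P/∂n| = 300 Pa / 132000 m = 2.27×10⁻³ Pa/m
Geostrophic speed: V_g = |∂P/∂n|/(fρ) = 2.27×10⁻³/(1.34×10⁻⁴ × 1.22) = 13.9 m/s
Around a high, pressure-gradient force acts outward with centrifugal, so Coriolis balances both:
fV = (1/ρ)|∂P/∂n| + V²/R  →  V² − fR·V + fR·V_g = 0
With fR = 1.34×10⁻⁴ × 1292×10³ m = 173 m/s:
V = [fR − √((fR)² − 4 fR V_g)]/2 = [173 − √(173² − 4×173×13.9)]/2 = 15.2 m/s
Supergeostrophic (V > V_g = 13.9 m/s), as expected around a high.
Converting: 15.2 m/s × 3.6 = 55 km/h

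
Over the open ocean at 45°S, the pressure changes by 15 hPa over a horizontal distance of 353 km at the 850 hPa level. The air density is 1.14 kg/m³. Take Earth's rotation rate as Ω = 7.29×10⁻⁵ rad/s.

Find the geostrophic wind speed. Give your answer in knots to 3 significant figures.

Coriolis parameter at 45°S:
f = 2Ω sin φ = 2 × 7.29×10⁻⁵ × sin 45° = 1.03×10⁻⁴ s⁻¹
Pressure gradient: |∂P/∂n| = 1500 Pa / 353000 m = 4.25×10⁻³ Pa/m
Geostrophic balance (pressure-gradient force = Coriolis force):
V_g = (1/(fρ)) |∂P/∂n| = 4.25×10⁻³ / (1.03×10⁻⁴ × 1.14) = 36.2 m/s
Converting: 36.2 m/s × 1.944 = 70.3 knots

70.3 knots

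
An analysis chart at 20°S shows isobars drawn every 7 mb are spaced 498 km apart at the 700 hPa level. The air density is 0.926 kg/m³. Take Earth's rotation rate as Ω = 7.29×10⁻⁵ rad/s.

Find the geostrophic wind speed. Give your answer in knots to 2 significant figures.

59 knots

Coriolis parameter at 20°S:
f = 2Ω sin φ = 2 × 7.29×10⁻⁵ × sin 20° = 4.99×10⁻⁵ s⁻¹
Pressure gradient: |∂P/∂n| = 700 Pa / 498000 m = 1.41×10⁻³ Pa/m
Geostrophic balance (pressure-gradient force = Coriolis force):
V_g = (1/(fρ)) |∂P/∂n| = 1.41×10⁻³ / (4.99×10⁻⁵ × 0.926) = 30.4 m/s
Converting: 30.4 m/s × 1.944 = 59 knots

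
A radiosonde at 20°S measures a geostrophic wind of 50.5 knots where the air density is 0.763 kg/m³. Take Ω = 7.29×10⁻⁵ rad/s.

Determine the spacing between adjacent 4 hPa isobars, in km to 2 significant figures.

400 km

Coriolis parameter at 20°S:
f = 2Ω sin φ = 2 × 7.29×10⁻⁵ × sin 20° = 4.99×10⁻⁵ s⁻¹
Wind speed in SI: 50.5 knots = 26.0 m/s
Geostrophic balance rearranged: |∂P/∂n| = f ρ V_g
|∂P/∂n| = 4.99×10⁻⁵ × 0.763 × 26.0 = 9.88×10⁻⁴ Pa/m
Isobar spacing: Δn = ΔP/|∂P/∂n| = 400 Pa / 9.88×10⁻⁴ Pa/m = 404666 m ≈ 400 km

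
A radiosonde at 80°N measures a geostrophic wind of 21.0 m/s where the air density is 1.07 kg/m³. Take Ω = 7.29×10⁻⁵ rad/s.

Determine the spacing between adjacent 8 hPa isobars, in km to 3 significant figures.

248 km

Coriolis parameter at 80°N:
f = 2Ω sin φ = 2 × 7.29×10⁻⁵ × sin 80° = 1.44×10⁻⁴ s⁻¹
Geostrophic balance rearranged: |∂P/∂n| = f ρ V_g
|∂P/∂n| = 1.44×10⁻⁴ × 1.07 × 21.0 = 3.23×10⁻³ Pa/m
Isobar spacing: Δn = ΔP/|∂P/∂n| = 800 Pa / 3.23×10⁻³ Pa/m = 247958 m ≈ 248 km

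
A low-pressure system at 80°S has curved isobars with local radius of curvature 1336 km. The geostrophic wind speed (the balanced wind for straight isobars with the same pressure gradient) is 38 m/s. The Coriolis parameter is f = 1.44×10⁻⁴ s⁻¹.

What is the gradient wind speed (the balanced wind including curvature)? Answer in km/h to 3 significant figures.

Around a low, centrifugal force acts outward with Coriolis, so pressure-gradient force balances both:
(1/ρ)|∂P/∂n| = fV + V²/R  →  V² + fR·V − fR·V_g = 0
With fR = 1.44×10⁻⁴ × 1336×10³ m = 192 m/s:
V = [−fR + √((fR)² + 4 fR V_g)]/2 = [−192 + √(192² + 4×192×38)]/2 = 32.5 m/s
Subgeostrophic (V < V_g = 38 m/s), as expected around a low.
Converting: 32.5 m/s × 3.6 = 117 km/h

117 km/h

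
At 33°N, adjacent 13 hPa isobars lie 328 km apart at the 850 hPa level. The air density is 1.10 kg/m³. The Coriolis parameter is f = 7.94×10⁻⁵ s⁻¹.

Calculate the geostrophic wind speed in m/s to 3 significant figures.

Pressure gradient: |∂P/∂n| = 1300 Pa / 328000 m = 3.96×10⁻³ Pa/m
Geostrophic balance (pressure-gradient force = Coriolis force):
V_g = (1/(fρ)) |∂P/∂n| = 3.96×10⁻³ / (7.94×10⁻⁵ × 1.10) = 45.4 m/s

45.4 m/s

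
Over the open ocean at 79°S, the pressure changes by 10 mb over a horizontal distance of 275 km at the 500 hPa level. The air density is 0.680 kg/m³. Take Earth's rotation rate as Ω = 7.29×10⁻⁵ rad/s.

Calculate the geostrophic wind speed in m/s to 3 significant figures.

Coriolis parameter at 79°S:
f = 2Ω sin φ = 2 × 7.29×10⁻⁵ × sin 79° = 1.43×10⁻⁴ s⁻¹
Pressure gradient: |∂P/∂n| = 1000 Pa / 275000 m = 3.64×10⁻³ Pa/m
Geostrophic balance (pressure-gradient force = Coriolis force):
V_g = (1/(fρ)) |∂P/∂n| = 3.64×10⁻³ / (1.43×10⁻⁴ × 0.680) = 37.4 m/s

37.4 m/s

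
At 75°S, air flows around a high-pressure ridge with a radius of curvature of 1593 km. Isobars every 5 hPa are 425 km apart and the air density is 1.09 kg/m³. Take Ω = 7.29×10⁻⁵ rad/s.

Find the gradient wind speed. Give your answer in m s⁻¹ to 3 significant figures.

7.95 m s⁻¹

Coriolis parameter at 75°S:
f = 2Ω sin φ = 2 × 7.29×10⁻⁵ × sin 75° = 1.41×10⁻⁴ s⁻¹
Pressure gradient: |∂P/∂n| = 500 Pa / 425000 m = 1.18×10⁻³ Pa/m
Geostrophic speed: V_g = |∂P/∂n|/(fρ) = 1.18×10⁻³/(1.41×10⁻⁴ × 1.09) = 7.66 m/s
Around a high, pressure-gradient force acts outward with centrifugal, so Coriolis balances both:
fV = (1/ρ)|∂P/∂n| + V²/R  →  V² − fR·V + fR·V_g = 0
With fR = 1.41×10⁻⁴ × 1593×10³ m = 224 m/s:
V = [fR − √((fR)² − 4 fR V_g)]/2 = [224 − √(224² − 4×224×7.66)]/2 = 7.95 m/s
Supergeostrophic (V > V_g = 7.66 m/s), as expected around a high.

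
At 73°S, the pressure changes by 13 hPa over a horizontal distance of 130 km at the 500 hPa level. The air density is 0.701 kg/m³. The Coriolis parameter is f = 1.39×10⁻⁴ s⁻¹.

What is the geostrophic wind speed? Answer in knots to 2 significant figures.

Pressure gradient: |∂P/∂n| = 1300 Pa / 130000 m = 1.00×10⁻² Pa/m
Geostrophic balance (pressure-gradient force = Coriolis force):
V_g = (1/(fρ)) |∂P/∂n| = 1.00×10⁻² / (1.39×10⁻⁴ × 0.701) = 103 m/s
Converting: 103 m/s × 1.944 = 200 knots

200 knots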